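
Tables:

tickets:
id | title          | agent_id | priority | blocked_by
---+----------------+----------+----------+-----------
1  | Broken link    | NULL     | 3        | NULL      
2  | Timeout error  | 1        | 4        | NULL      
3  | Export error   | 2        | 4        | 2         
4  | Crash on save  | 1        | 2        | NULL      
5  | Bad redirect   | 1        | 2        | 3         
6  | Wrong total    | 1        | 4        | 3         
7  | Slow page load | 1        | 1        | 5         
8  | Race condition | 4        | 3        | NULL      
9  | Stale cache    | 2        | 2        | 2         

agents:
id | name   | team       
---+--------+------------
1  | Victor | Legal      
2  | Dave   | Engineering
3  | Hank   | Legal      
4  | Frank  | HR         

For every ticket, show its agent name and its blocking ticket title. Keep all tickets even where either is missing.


Two LEFT JOINs from the same base table tickets: one to agents via agent_id, one to tickets itself via blocked_by. Both are LEFT so every ticket is preserved.
Match against agents:
  - ticket 1 (Broken link): agent_id=NULL, no match -> kept with NULL
  - ticket 2 (Timeout error): agent_id=1 -> matches Victor
  - ticket 3 (Export error): agent_id=2 -> matches Dave
  - ticket 4 (Crash on save): agent_id=1 -> matches Victor
  - ticket 5 (Bad redirect): agent_id=1 -> matches Victor
  - ticket 6 (Wrong total): agent_id=1 -> matches Victor
  - ticket 7 (Slow page load): agent_id=1 -> matches Victor
  - ticket 8 (Race condition): agent_id=4 -> matches Frank
  - ticket 9 (Stale cache): agent_id=2 -> matches Dave
Match against tickets (self):
  - ticket 1 (Broken link): blocked_by=NULL -> NULL
  - ticket 2 (Timeout error): blocked_by=NULL -> NULL
  - ticket 3 (Export error): blocked_by=2 -> Timeout error
  - ticket 4 (Crash on save): blocked_by=NULL -> NULL
  - ticket 5 (Bad redirect): blocked_by=3 -> Export error
  - ticket 6 (Wrong total): blocked_by=3 -> Export error
  - ticket 7 (Slow page load): blocked_by=5 -> Bad redirect
  - ticket 8 (Race condition): blocked_by=NULL -> NULL
  - ticket 9 (Stale cache): blocked_by=2 -> Timeout error

SQL:
SELECT a.title, b.name AS agent, c.title AS blocked_by
FROM tickets a
LEFT JOIN agents b ON a.agent_id = b.id
LEFT JOIN tickets c ON a.blocked_by = c.id

Result:
title          | agent  | blocked_by   
---------------+--------+--------------
Broken link    | NULL   | NULL         
Timeout error  | Victor | NULL         
Export error   | Dave   | Timeout error
Crash on save  | Victor | NULL         
Bad redirect   | Victor | Export error 
Wrong total    | Victor | Export error 
Slow page load | Victor | Bad redirect 
Race condition | Frank  | NULL         
Stale cache    | Dave   | Timeout error


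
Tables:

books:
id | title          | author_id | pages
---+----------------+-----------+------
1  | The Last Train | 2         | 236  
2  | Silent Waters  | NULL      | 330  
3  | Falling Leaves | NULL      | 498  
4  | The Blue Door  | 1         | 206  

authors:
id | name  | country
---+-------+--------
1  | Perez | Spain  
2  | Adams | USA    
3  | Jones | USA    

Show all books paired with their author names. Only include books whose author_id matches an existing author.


INNER JOIN keeps only books rows whose author_id matches an id in authors. Walk through each book:
  - book 1 (The Last Train): author_id=2 -> matches Adams
  - book 2 (Silent Waters): author_id=NULL, no match -> dropped
  - book 3 (Falling Leaves): author_id=NULL, no match -> dropped
  - book 4 (The Blue Door): author_id=1 -> matches Perez
So 2 of 4 rows are dropped.

SQL:
SELECT a.title, b.name AS author
FROM books a
INNER JOIN authors b ON a.author_id = b.id

Result:
title          | author
---------------+-------
The Last Train | Adams 
The Blue Door  | Perez 


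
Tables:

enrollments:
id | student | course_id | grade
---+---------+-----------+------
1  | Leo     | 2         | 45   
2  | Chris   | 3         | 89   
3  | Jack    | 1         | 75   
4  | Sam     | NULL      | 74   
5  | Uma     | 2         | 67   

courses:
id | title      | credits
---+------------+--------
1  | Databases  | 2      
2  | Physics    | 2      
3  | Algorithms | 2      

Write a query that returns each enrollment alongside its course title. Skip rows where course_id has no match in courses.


INNER JOIN keeps only enrollments rows whose course_id matches an id in courses. Walk through each enrollment:
  - enrollment 1 (Leo): course_id=2 -> matches Physics
  - enrollment 2 (Chris): course_id=3 -> matches Algorithms
  - enrollment 3 (Jack): course_id=1 -> matches Databases
  - enrollment 4 (Sam): course_id=NULL, no match -> dropped
  - enrollment 5 (Uma): course_id=2 -> matches Physics
So 1 of 5 rows is dropped.

SQL:
SELECT a.student, b.title AS course
FROM enrollments a
INNER JOIN courses b ON a.course_id = b.id

Result:
student | course    
--------+-----------
Leo     | Physics   
Chris   | Algorithms
Jack    | Databases 
Uma     | Physics   


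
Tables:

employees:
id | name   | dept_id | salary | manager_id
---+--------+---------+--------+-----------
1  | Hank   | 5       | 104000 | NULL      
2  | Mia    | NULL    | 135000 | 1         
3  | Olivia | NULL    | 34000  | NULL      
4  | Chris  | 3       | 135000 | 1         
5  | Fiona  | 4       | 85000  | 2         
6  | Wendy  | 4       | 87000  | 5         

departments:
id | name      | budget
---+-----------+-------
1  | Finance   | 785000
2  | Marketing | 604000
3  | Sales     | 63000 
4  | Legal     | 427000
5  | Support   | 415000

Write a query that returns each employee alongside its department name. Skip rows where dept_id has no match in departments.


INNER JOIN keeps only employees rows whose dept_id matches an id in departments. Walk through each employee:
  - employee 1 (Hank): dept_id=5 -> matches Support
  - employee 2 (Mia): dept_id=NULL, no match -> dropped
  - employee 3 (Olivia): dept_id=NULL, no match -> dropped
  - employee 4 (Chris): dept_id=3 -> matches Sales
  - employee 5 (Fiona): dept_id=4 -> matches Legal
  - employee 6 (Wendy): dept_id=4 -> matches Legal
So 2 of 6 rows are dropped.

SQL:
SELECT a.name, b.name AS department
FROM employees a
INNER JOIN departments b ON a.dept_id = b.id

Result:
name  | department
------+-----------
Hank  | Support   
Chris | Sales     
Fiona | Legal     
Wendy | Legal     


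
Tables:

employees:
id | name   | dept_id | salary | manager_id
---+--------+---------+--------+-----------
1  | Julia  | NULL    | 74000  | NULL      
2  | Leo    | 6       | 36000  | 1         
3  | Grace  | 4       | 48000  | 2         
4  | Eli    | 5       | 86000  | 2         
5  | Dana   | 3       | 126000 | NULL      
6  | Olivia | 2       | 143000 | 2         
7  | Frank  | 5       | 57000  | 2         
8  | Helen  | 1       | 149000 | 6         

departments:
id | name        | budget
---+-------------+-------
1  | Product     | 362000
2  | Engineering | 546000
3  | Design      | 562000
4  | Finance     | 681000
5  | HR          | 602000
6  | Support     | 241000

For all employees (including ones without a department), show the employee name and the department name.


LEFT JOIN keeps every row from employees (the left table); where dept_id has no match in departments, the department columns become NULL. Walk through each employee:
  - employee 1 (Julia): dept_id=NULL, no match -> kept with NULL
  - employee 2 (Leo): dept_id=6 -> matches Support
  - employee 3 (Grace): dept_id=4 -> matches Finance
  - employee 4 (Eli): dept_id=5 -> matches HR
  - employee 5 (Dana): dept_id=3 -> matches Design
  - employee 6 (Olivia): dept_id=2 -> matches Engineering
  - employee 7 (Frank): dept_id=5 -> matches HR
  - employee 8 (Helen): dept_id=1 -> matches Product
All 8 rows appear; 1 has NULL department.

SQL:
SELECT a.name, b.name AS department
FROM employees a
LEFT JOIN departments b ON a.dept_id = b.id

Result:
name   | department 
-------+------------
Julia  | NULL       
Leo    | Support    
Grace  | Finance    
Eli    | HR         
Dana   | Design     
Olivia | Engineering
Frank  | HR         
Helen  | Product    


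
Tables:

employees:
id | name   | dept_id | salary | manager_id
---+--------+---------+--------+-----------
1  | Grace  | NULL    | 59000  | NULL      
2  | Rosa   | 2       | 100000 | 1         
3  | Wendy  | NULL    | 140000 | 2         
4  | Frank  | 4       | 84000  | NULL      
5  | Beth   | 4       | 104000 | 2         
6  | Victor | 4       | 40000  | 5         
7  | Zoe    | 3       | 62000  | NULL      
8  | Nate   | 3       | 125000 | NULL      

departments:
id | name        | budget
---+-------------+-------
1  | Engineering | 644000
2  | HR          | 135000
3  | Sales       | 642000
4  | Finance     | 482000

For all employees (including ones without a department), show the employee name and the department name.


LEFT JOIN keeps every row from employees (the left table); where dept_id has no match in departments, the department columns become NULL. Walk through each employee:
  - employee 1 (Grace): dept_id=NULL, no match -> kept with NULL
  - employee 2 (Rosa): dept_id=2 -> matches HR
  - employee 3 (Wendy): dept_id=NULL, no match -> kept with NULL
  - employee 4 (Frank): dept_id=4 -> matches Finance
  - employee 5 (Beth): dept_id=4 -> matches Finance
  - employee 6 (Victor): dept_id=4 -> matches Finance
  - employee 7 (Zoe): dept_id=3 -> matches Sales
  - employee 8 (Nate): dept_id=3 -> matches Sales
All 8 rows appear; 2 have NULL department.

SQL:
SELECT a.name, b.name AS department
FROM employees a
LEFT JOIN departments b ON a.dept_id = b.id

Result:
name   | department
-------+-----------
Grace  | NULL      
Rosa   | HR        
Wendy  | NULL      
Frank  | Finance   
Beth   | Finance   
Victor | Finance   
Zoe    | Sales     
Nate   | Sales     


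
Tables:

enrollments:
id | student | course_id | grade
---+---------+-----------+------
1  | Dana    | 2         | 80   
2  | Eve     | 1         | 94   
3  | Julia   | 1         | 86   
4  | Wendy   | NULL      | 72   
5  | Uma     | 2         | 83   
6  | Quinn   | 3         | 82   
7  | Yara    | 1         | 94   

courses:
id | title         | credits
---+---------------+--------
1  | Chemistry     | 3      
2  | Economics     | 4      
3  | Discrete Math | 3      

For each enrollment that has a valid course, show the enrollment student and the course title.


INNER JOIN keeps only enrollments rows whose course_id matches an id in courses. Walk through each enrollment:
  - enrollment 1 (Dana): course_id=2 -> matches Economics
  - enrollment 2 (Eve): course_id=1 -> matches Chemistry
  - enrollment 3 (Julia): course_id=1 -> matches Chemistry
  - enrollment 4 (Wendy): course_id=NULL, no match -> dropped
  - enrollment 5 (Uma): course_id=2 -> matches Economics
  - enrollment 6 (Quinn): course_id=3 -> matches Discrete Math
  - enrollment 7 (Yara): course_id=1 -> matches Chemistry
So 1 of 7 rows is dropped.

SQL:
SELECT a.student, b.title AS course
FROM enrollments a
INNER JOIN courses b ON a.course_id = b.id

Result:
student | course       
--------+--------------
Dana    | Economics    
Eve     | Chemistry    
Julia   | Chemistry    
Uma     | Economics    
Quinn   | Discrete Math
Yara    | Chemistry    


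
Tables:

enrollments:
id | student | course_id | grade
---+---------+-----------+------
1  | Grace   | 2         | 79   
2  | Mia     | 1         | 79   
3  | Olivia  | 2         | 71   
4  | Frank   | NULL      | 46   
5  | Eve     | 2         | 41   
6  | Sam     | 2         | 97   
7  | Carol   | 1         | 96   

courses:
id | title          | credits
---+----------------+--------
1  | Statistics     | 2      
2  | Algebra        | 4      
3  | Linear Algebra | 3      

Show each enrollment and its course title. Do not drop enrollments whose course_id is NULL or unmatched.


LEFT JOIN keeps every row from enrollments (the left table); where course_id has no match in courses, the course columns become NULL. Walk through each enrollment:
  - enrollment 1 (Grace): course_id=2 -> matches Algebra
  - enrollment 2 (Mia): course_id=1 -> matches Statistics
  - enrollment 3 (Olivia): course_id=2 -> matches Algebra
  - enrollment 4 (Frank): course_id=NULL, no match -> kept with NULL
  - enrollment 5 (Eve): course_id=2 -> matches Algebra
  - enrollment 6 (Sam): course_id=2 -> matches Algebra
  - enrollment 7 (Carol): course_id=1 -> matches Statistics
All 7 rows appear; 1 has NULL course.

SQL:
SELECT a.student, b.title AS course
FROM enrollments a
LEFT JOIN courses b ON a.course_id = b.id

Result:
student | course    
--------+-----------
Grace   | Algebra   
Mia     | Statistics
Olivia  | Algebra   
Frank   | NULL      
Eve     | Algebra   
Sam     | Algebra   
Carol   | Statistics


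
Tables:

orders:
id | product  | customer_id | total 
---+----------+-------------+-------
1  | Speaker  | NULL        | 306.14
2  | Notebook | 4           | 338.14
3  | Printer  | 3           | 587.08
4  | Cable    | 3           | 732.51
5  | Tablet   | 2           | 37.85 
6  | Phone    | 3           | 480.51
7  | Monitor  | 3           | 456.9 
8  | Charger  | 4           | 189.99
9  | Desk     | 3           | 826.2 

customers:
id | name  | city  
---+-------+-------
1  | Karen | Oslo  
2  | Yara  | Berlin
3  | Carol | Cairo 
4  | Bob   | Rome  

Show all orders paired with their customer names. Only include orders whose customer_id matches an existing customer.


INNER JOIN keeps only orders rows whose customer_id matches an id in customers. Walk through each order:
  - order 1 (Speaker): customer_id=NULL, no match -> dropped
  - order 2 (Notebook): customer_id=4 -> matches Bob
  - order 3 (Printer): customer_id=3 -> matches Carol
  - order 4 (Cable): customer_id=3 -> matches Carol
  - order 5 (Tablet): customer_id=2 -> matches Yara
  - order 6 (Phone): customer_id=3 -> matches Carol
  - order 7 (Monitor): customer_id=3 -> matches Carol
  - order 8 (Charger): customer_id=4 -> matches Bob
  - order 9 (Desk): customer_id=3 -> matches Carol
So 1 of 9 rows is dropped.

SQL:
SELECT a.product, b.name AS customer
FROM orders a
INNER JOIN customers b ON a.customer_id = b.id

Result:
product  | customer
---------+---------
Notebook | Bob     
Printer  | Carol   
Cable    | Carol   
Tablet   | Yara    
Phone    | Carol   
Monitor  | Carol   
Charger  | Bob     
Desk     | Carol   


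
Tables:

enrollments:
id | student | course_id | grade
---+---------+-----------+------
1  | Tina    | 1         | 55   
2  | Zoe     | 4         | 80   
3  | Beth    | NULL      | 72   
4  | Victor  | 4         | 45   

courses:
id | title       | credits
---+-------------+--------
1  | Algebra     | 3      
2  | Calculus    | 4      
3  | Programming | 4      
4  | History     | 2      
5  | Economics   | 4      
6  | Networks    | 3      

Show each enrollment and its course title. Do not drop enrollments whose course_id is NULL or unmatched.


LEFT JOIN keeps every row from enrollments (the left table); where course_id has no match in courses, the course columns become NULL. Walk through each enrollment:
  - enrollment 1 (Tina): course_id=1 -> matches Algebra
  - enrollment 2 (Zoe): course_id=4 -> matches History
  - enrollment 3 (Beth): course_id=NULL, no match -> kept with NULL
  - enrollment 4 (Victor): course_id=4 -> matches History
All 4 rows appear; 1 has NULL course.

SQL:
SELECT a.student, b.title AS course
FROM enrollments a
LEFT JOIN courses b ON a.course_id = b.id

Result:
student | course 
--------+--------
Tina    | Algebra
Zoe     | History
Beth    | NULL   
Victor  | History


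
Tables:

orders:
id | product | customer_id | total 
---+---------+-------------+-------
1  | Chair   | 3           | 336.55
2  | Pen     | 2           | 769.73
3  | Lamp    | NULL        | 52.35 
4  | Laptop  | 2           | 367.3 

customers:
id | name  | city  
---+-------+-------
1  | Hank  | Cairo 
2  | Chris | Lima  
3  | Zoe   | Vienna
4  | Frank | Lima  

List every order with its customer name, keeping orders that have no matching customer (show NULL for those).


LEFT JOIN keeps every row from orders (the left table); where customer_id has no match in customers, the customer columns become NULL. Walk through each order:
  - order 1 (Chair): customer_id=3 -> matches Zoe
  - order 2 (Pen): customer_id=2 -> matches Chris
  - order 3 (Lamp): customer_id=NULL, no match -> kept with NULL
  - order 4 (Laptop): customer_id=2 -> matches Chris
All 4 rows appear; 1 has NULL customer.

SQL:
SELECT a.product, b.name AS customer
FROM orders a
LEFT JOIN customers b ON a.customer_id = b.id

Result:
product | customer
--------+---------
Chair   | Zoe     
Pen     | Chris   
Lamp    | NULL    
Laptop  | Chris   


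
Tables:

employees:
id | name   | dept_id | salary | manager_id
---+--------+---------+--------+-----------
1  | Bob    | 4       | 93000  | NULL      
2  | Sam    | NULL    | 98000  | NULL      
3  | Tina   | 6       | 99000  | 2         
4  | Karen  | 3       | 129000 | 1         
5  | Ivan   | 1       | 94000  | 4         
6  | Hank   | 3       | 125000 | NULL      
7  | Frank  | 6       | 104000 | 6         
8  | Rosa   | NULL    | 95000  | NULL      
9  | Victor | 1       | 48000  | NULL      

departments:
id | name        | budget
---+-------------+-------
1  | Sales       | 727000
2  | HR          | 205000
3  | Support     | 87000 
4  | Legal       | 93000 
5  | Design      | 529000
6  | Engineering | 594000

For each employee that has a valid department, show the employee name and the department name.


INNER JOIN keeps only employees rows whose dept_id matches an id in departments. Walk through each employee:
  - employee 1 (Bob): dept_id=4 -> matches Legal
  - employee 2 (Sam): dept_id=NULL, no match -> dropped
  - employee 3 (Tina): dept_id=6 -> matches Engineering
  - employee 4 (Karen): dept_id=3 -> matches Support
  - employee 5 (Ivan): dept_id=1 -> matches Sales
  - employee 6 (Hank): dept_id=3 -> matches Support
  - employee 7 (Frank): dept_id=6 -> matches Engineering
  - employee 8 (Rosa): dept_id=NULL, no match -> dropped
  - employee 9 (Victor): dept_id=1 -> matches Sales
So 2 of 9 rows are dropped.

SQL:
SELECT a.name, b.name AS department
FROM employees a
INNER JOIN departments b ON a.dept_id = b.id

Result:
name   | department 
-------+------------
Bob    | Legal      
Tina   | Engineering
Karen  | Support    
Ivan   | Sales      
Hank   | Support    
Frank  | Engineering
Victor | Sales      


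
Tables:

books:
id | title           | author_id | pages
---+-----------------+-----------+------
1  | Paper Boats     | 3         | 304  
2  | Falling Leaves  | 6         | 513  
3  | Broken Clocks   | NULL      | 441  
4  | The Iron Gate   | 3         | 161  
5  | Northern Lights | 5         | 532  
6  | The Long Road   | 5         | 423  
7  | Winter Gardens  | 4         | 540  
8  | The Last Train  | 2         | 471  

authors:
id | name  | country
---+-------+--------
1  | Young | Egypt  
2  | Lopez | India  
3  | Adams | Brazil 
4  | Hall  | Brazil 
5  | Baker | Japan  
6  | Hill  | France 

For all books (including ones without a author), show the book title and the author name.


LEFT JOIN keeps every row from books (the left table); where author_id has no match in authors, the author columns become NULL. Walk through each book:
  - book 1 (Paper Boats): author_id=3 -> matches Adams
  - book 2 (Falling Leaves): author_id=6 -> matches Hill
  - book 3 (Broken Clocks): author_id=NULL, no match -> kept with NULL
  - book 4 (The Iron Gate): author_id=3 -> matches Adams
  - book 5 (Northern Lights): author_id=5 -> matches Baker
  - book 6 (The Long Road): author_id=5 -> matches Baker
  - book 7 (Winter Gardens): author_id=4 -> matches Hall
  - book 8 (The Last Train): author_id=2 -> matches Lopez
All 8 rows appear; 1 has NULL author.

SQL:
SELECT a.title, b.name AS author
FROM books a
LEFT JOIN authors b ON a.author_id = b.id

Result:
title           | author
----------------+-------
Paper Boats     | Adams 
Falling Leaves  | Hill  
Broken Clocks   | NULL  
The Iron Gate   | Adams 
Northern Lights | Baker 
The Long Road   | Baker 
Winter Gardens  | Hall  
The Last Train  | Lopez 


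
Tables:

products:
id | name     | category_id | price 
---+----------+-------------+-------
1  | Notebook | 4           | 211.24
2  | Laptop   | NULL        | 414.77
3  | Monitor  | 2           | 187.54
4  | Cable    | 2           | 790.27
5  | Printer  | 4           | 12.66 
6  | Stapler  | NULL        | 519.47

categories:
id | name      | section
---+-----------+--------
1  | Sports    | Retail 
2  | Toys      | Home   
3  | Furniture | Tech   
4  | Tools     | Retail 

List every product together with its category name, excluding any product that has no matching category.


INNER JOIN keeps only products rows whose category_id matches an id in categories. Walk through each product:
  - product 1 (Notebook): category_id=4 -> matches Tools
  - product 2 (Laptop): category_id=NULL, no match -> dropped
  - product 3 (Monitor): category_id=2 -> matches Toys
  - product 4 (Cable): category_id=2 -> matches Toys
  - product 5 (Printer): category_id=4 -> matches Tools
  - product 6 (Stapler): category_id=NULL, no match -> dropped
So 2 of 6 rows are dropped.

SQL:
SELECT a.name, b.name AS category
FROM products a
INNER JOIN categories b ON a.category_id = b.id

Result:
name     | category
---------+---------
Notebook | Tools   
Monitor  | Toys    
Cable    | Toys    
Printer  | Tools   


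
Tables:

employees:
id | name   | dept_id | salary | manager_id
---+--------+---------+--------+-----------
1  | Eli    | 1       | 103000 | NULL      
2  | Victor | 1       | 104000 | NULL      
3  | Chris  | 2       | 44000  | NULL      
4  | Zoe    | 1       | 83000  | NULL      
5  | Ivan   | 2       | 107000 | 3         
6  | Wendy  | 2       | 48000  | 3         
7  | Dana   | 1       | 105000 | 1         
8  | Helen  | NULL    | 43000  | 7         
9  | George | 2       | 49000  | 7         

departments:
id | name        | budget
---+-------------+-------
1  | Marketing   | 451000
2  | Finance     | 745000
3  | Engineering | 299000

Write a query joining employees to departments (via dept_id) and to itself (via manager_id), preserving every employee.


Two LEFT JOINs from the same base table employees: one to departments via dept_id, one to employees itself via manager_id. Both are LEFT so every employee is preserved.
Match against departments:
  - employee 1 (Eli): dept_id=1 -> matches Marketing
  - employee 2 (Victor): dept_id=1 -> matches Marketing
  - employee 3 (Chris): dept_id=2 -> matches Finance
  - employee 4 (Zoe): dept_id=1 -> matches Marketing
  - employee 5 (Ivan): dept_id=2 -> matches Finance
  - employee 6 (Wendy): dept_id=2 -> matches Finance
  - employee 7 (Dana): dept_id=1 -> matches Marketing
  - employee 8 (Helen): dept_id=NULL, no match -> kept with NULL
  - employee 9 (George): dept_id=2 -> matches Finance
Match against employees (self):
  - employee 1 (Eli): manager_id=NULL -> NULL
  - employee 2 (Victor): manager_id=NULL -> NULL
  - employee 3 (Chris): manager_id=NULL -> NULL
  - employee 4 (Zoe): manager_id=NULL -> NULL
  - employee 5 (Ivan): manager_id=3 -> Chris
  - employee 6 (Wendy): manager_id=3 -> Chris
  - employee 7 (Dana): manager_id=1 -> Eli
  - employee 8 (Helen): manager_id=7 -> Dana
  - employee 9 (George): manager_id=7 -> Dana

SQL:
SELECT a.name, b.name AS department, c.name AS manager
FROM employees a
LEFT JOIN departments b ON a.dept_id = b.id
LEFT JOIN employees c ON a.manager_id = c.id

Result:
name   | department | manager
-------+------------+--------
Eli    | Marketing  | NULL   
Victor | Marketing  | NULL   
Chris  | Finance    | NULL   
Zoe    | Marketing  | NULL   
Ivan   | Finance    | Chris  
Wendy  | Finance    | Chris  
Dana   | Marketing  | Eli    
Helen  | NULL       | Dana   
George | Finance    | Dana   


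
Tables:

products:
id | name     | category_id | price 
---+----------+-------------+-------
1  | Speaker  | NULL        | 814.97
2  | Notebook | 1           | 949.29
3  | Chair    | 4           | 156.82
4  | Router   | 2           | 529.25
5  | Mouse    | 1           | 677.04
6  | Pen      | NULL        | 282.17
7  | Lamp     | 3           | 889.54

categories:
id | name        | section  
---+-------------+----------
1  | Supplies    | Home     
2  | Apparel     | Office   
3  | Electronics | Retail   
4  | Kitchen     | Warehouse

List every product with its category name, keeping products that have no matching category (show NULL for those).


LEFT JOIN keeps every row from products (the left table); where category_id has no match in categories, the category columns become NULL. Walk through each product:
  - product 1 (Speaker): category_id=NULL, no match -> kept with NULL
  - product 2 (Notebook): category_id=1 -> matches Supplies
  - product 3 (Chair): category_id=4 -> matches Kitchen
  - product 4 (Router): category_id=2 -> matches Apparel
  - product 5 (Mouse): category_id=1 -> matches Supplies
  - product 6 (Pen): category_id=NULL, no match -> kept with NULL
  - product 7 (Lamp): category_id=3 -> matches Electronics
All 7 rows appear; 2 have NULL category.

SQL:
SELECT a.name, b.name AS category
FROM products a
LEFT JOIN categories b ON a.category_id = b.id

Result:
name     | category   
---------+------------
Speaker  | NULL       
Notebook | Supplies   
Chair    | Kitchen    
Router   | Apparel    
Mouse    | Supplies   
Pen      | NULL       
Lamp     | Electronics


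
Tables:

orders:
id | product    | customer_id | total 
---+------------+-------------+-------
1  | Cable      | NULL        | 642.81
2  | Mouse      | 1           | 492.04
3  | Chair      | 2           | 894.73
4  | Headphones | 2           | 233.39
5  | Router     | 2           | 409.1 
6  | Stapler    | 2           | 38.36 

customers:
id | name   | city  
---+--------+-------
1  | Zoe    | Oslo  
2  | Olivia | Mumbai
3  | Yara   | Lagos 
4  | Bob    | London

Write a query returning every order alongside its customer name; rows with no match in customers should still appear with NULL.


LEFT JOIN keeps every row from orders (the left table); where customer_id has no match in customers, the customer columns become NULL. Walk through each order:
  - order 1 (Cable): customer_id=NULL, no match -> kept with NULL
  - order 2 (Mouse): customer_id=1 -> matches Zoe
  - order 3 (Chair): customer_id=2 -> matches Olivia
  - order 4 (Headphones): customer_id=2 -> matches Olivia
  - order 5 (Router): customer_id=2 -> matches Olivia
  - order 6 (Stapler): customer_id=2 -> matches Olivia
All 6 rows appear; 1 has NULL customer.

SQL:
SELECT a.product, b.name AS customer
FROM orders a
LEFT JOIN customers b ON a.customer_id = b.id

Result:
product    | customer
-----------+---------
Cable      | NULL    
Mouse      | Zoe     
Chair      | Olivia  
Headphones | Olivia  
Router     | Olivia  
Stapler    | Olivia  


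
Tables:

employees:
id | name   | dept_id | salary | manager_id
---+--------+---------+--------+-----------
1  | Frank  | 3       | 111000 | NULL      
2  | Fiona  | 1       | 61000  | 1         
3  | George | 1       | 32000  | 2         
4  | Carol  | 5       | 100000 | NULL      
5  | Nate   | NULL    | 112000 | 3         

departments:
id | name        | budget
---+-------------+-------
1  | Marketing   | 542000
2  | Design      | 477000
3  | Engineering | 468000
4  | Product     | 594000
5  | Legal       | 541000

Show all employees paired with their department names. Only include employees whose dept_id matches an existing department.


INNER JOIN keeps only employees rows whose dept_id matches an id in departments. Walk through each employee:
  - employee 1 (Frank): dept_id=3 -> matches Engineering
  - employee 2 (Fiona): dept_id=1 -> matches Marketing
  - employee 3 (George): dept_id=1 -> matches Marketing
  - employee 4 (Carol): dept_id=5 -> matches Legal
  - employee 5 (Nate): dept_id=NULL, no match -> dropped
So 1 of 5 rows is dropped.

SQL:
SELECT a.name, b.name AS department
FROM employees a
INNER JOIN departments b ON a.dept_id = b.id

Result:
name   | department 
-------+------------
Frank  | Engineering
Fiona  | Marketing  
George | Marketing  
Carol  | Legal      


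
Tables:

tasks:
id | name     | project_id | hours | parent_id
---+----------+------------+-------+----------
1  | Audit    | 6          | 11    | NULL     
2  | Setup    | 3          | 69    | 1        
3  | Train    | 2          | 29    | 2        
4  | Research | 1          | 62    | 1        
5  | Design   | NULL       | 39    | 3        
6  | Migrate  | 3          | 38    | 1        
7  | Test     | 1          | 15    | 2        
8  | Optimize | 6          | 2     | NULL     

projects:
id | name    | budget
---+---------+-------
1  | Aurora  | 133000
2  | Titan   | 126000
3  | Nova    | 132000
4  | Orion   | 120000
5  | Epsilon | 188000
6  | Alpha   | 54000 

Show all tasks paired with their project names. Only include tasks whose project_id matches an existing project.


INNER JOIN keeps only tasks rows whose project_id matches an id in projects. Walk through each task:
  - task 1 (Audit): project_id=6 -> matches Alpha
  - task 2 (Setup): project_id=3 -> matches Nova
  - task 3 (Train): project_id=2 -> matches Titan
  - task 4 (Research): project_id=1 -> matches Aurora
  - task 5 (Design): project_id=NULL, no match -> dropped
  - task 6 (Migrate): project_id=3 -> matches Nova
  - task 7 (Test): project_id=1 -> matches Aurora
  - task 8 (Optimize): project_id=6 -> matches Alpha
So 1 of 8 rows is dropped.

SQL:
SELECT a.name, b.name AS project
FROM tasks a
INNER JOIN projects b ON a.project_id = b.id

Result:
name     | project
---------+--------
Audit    | Alpha  
Setup    | Nova   
Train    | Titan  
Research | Aurora 
Migrate  | Nova   
Test     | Aurora 
Optimize | Alpha  


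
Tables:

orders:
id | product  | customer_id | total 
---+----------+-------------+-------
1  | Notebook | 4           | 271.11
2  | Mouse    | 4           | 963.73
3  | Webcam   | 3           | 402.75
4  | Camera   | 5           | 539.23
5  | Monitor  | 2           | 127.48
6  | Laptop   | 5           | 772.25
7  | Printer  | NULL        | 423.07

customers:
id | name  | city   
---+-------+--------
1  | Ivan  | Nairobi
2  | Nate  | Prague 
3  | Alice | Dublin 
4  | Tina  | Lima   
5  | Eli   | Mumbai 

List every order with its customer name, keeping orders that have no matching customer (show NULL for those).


LEFT JOIN keeps every row from orders (the left table); where customer_id has no match in customers, the customer columns become NULL. Walk through each order:
  - order 1 (Notebook): customer_id=4 -> matches Tina
  - order 2 (Mouse): customer_id=4 -> matches Tina
  - order 3 (Webcam): customer_id=3 -> matches Alice
  - order 4 (Camera): customer_id=5 -> matches Eli
  - order 5 (Monitor): customer_id=2 -> matches Nate
  - order 6 (Laptop): customer_id=5 -> matches Eli
  - order 7 (Printer): customer_id=NULL, no match -> kept with NULL
All 7 rows appear; 1 has NULL customer.

SQL:
SELECT a.product, b.name AS customer
FROM orders a
LEFT JOIN customers b ON a.customer_id = b.id

Result:
product  | customer
---------+---------
Notebook | Tina    
Mouse    | Tina    
Webcam   | Alice   
Camera   | Eli     
Monitor  | Nate    
Laptop   | Eli     
Printer  | NULL    


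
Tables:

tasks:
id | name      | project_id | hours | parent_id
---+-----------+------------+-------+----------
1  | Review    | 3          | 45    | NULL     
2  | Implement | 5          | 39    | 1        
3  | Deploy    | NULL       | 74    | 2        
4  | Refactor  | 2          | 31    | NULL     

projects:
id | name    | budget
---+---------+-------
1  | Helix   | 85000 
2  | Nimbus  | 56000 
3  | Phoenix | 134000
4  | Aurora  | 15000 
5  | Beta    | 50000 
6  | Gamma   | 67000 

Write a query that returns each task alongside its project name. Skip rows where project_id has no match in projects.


INNER JOIN keeps only tasks rows whose project_id matches an id in projects. Walk through each task:
  - task 1 (Review): project_id=3 -> matches Phoenix
  - task 2 (Implement): project_id=5 -> matches Beta
  - task 3 (Deploy): project_id=NULL, no match -> dropped
  - task 4 (Refactor): project_id=2 -> matches Nimbus
So 1 of 4 rows is dropped.

SQL:
SELECT a.name, b.name AS project
FROM tasks a
INNER JOIN projects b ON a.project_id = b.id

Result:
name      | project
----------+--------
Review    | Phoenix
Implement | Beta   
Refactor  | Nimbus 


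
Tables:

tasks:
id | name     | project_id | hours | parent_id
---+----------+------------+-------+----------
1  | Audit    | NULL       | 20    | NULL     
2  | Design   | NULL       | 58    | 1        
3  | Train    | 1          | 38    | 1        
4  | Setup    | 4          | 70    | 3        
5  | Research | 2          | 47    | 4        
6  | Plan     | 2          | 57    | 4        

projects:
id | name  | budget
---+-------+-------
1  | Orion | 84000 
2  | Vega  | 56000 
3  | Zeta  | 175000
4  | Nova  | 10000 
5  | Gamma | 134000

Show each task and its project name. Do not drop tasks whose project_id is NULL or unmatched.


LEFT JOIN keeps every row from tasks (the left table); where project_id has no match in projects, the project columns become NULL. Walk through each task:
  - task 1 (Audit): project_id=NULL, no match -> kept with NULL
  - task 2 (Design): project_id=NULL, no match -> kept with NULL
  - task 3 (Train): project_id=1 -> matches Orion
  - task 4 (Setup): project_id=4 -> matches Nova
  - task 5 (Research): project_id=2 -> matches Vega
  - task 6 (Plan): project_id=2 -> matches Vega
All 6 rows appear; 2 have NULL project.

SQL:
SELECT a.name, b.name AS project
FROM tasks a
LEFT JOIN projects b ON a.project_id = b.id

Result:
name     | project
---------+--------
Audit    | NULL   
Design   | NULL   
Train    | Orion  
Setup    | Nova   
Research | Vega   
Plan     | Vega   


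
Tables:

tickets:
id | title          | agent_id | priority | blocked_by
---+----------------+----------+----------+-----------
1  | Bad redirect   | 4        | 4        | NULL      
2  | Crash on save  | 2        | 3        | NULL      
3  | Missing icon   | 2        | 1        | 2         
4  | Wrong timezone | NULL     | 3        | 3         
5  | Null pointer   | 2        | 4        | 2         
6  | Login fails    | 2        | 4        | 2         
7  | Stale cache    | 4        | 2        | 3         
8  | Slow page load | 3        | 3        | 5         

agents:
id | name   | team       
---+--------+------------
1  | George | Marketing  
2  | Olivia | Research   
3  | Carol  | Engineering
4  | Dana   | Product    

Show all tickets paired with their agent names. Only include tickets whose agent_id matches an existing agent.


INNER JOIN keeps only tickets rows whose agent_id matches an id in agents. Walk through each ticket:
  - ticket 1 (Bad redirect): agent_id=4 -> matches Dana
  - ticket 2 (Crash on save): agent_id=2 -> matches Olivia
  - ticket 3 (Missing icon): agent_id=2 -> matches Olivia
  - ticket 4 (Wrong timezone): agent_id=NULL, no match -> dropped
  - ticket 5 (Null pointer): agent_id=2 -> matches Olivia
  - ticket 6 (Login fails): agent_id=2 -> matches Olivia
  - ticket 7 (Stale cache): agent_id=4 -> matches Dana
  - ticket 8 (Slow page load): agent_id=3 -> matches Carol
So 1 of 8 rows is dropped.

SQL:
SELECT a.title, b.name AS agent
FROM tickets a
INNER JOIN agents b ON a.agent_id = b.id

Result:
title          | agent 
---------------+-------
Bad redirect   | Dana  
Crash on save  | Olivia
Missing icon   | Olivia
Null pointer   | Olivia
Login fails    | Olivia
Stale cache    | Dana  
Slow page load | Carol 


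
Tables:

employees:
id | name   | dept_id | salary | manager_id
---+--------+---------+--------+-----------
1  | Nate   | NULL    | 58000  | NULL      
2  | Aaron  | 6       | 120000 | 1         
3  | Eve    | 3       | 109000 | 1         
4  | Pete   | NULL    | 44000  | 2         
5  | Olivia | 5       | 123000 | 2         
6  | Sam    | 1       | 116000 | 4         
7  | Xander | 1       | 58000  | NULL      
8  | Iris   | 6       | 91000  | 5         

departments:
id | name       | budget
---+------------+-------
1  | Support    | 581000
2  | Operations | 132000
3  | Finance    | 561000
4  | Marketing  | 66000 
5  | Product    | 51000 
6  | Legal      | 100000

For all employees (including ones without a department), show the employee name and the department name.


LEFT JOIN keeps every row from employees (the left table); where dept_id has no match in departments, the department columns become NULL. Walk through each employee:
  - employee 1 (Nate): dept_id=NULL, no match -> kept with NULL
  - employee 2 (Aaron): dept_id=6 -> matches Legal
  - employee 3 (Eve): dept_id=3 -> matches Finance
  - employee 4 (Pete): dept_id=NULL, no match -> kept with NULL
  - employee 5 (Olivia): dept_id=5 -> matches Product
  - employee 6 (Sam): dept_id=1 -> matches Support
  - employee 7 (Xander): dept_id=1 -> matches Support
  - employee 8 (Iris): dept_id=6 -> matches Legal
All 8 rows appear; 2 have NULL department.

SQL:
SELECT a.name, b.name AS department
FROM employees a
LEFT JOIN departments b ON a.dept_id = b.id

Result:
name   | department
-------+-----------
Nate   | NULL      
Aaron  | Legal     
Eve    | Finance   
Pete   | NULL      
Olivia | Product   
Sam    | Support   
Xander | Support   
Iris   | Legal     


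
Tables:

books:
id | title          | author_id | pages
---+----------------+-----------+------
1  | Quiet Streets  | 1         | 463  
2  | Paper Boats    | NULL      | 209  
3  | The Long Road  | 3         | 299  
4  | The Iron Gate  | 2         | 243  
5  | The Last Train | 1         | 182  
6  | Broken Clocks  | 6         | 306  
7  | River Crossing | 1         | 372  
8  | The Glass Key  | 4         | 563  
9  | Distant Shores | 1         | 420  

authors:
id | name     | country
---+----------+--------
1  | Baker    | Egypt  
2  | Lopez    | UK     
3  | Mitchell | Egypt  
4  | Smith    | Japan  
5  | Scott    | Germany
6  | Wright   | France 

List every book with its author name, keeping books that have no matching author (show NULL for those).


LEFT JOIN keeps every row from books (the left table); where author_id has no match in authors, the author columns become NULL. Walk through each book:
  - book 1 (Quiet Streets): author_id=1 -> matches Baker
  - book 2 (Paper Boats): author_id=NULL, no match -> kept with NULL
  - book 3 (The Long Road): author_id=3 -> matches Mitchell
  - book 4 (The Iron Gate): author_id=2 -> matches Lopez
  - book 5 (The Last Train): author_id=1 -> matches Baker
  - book 6 (Broken Clocks): author_id=6 -> matches Wright
  - book 7 (River Crossing): author_id=1 -> matches Baker
  - book 8 (The Glass Key): author_id=4 -> matches Smith
  - book 9 (Distant Shores): author_id=1 -> matches Baker
All 9 rows appear; 1 has NULL author.

SQL:
SELECT a.title, b.name AS author
FROM books a
LEFT JOIN authors b ON a.author_id = b.id

Result:
title          | author  
---------------+---------
Quiet Streets  | Baker   
Paper Boats    | NULL    
The Long Road  | Mitchell
The Iron Gate  | Lopez   
The Last Train | Baker   
Broken Clocks  | Wright  
River Crossing | Baker   
The Glass Key  | Smith   
Distant Shores | Baker   


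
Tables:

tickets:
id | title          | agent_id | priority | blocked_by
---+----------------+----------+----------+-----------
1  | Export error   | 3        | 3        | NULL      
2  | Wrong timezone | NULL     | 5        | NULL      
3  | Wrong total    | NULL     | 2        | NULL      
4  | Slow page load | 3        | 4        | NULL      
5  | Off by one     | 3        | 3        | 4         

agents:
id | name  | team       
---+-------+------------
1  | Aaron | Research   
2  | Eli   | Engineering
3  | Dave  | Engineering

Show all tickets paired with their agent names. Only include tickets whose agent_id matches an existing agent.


INNER JOIN keeps only tickets rows whose agent_id matches an id in agents. Walk through each ticket:
  - ticket 1 (Export error): agent_id=3 -> matches Dave
  - ticket 2 (Wrong timezone): agent_id=NULL, no match -> dropped
  - ticket 3 (Wrong total): agent_id=NULL, no match -> dropped
  - ticket 4 (Slow page load): agent_id=3 -> matches Dave
  - ticket 5 (Off by one): agent_id=3 -> matches Dave
So 2 of 5 rows are dropped.

SQL:
SELECT a.title, b.name AS agent
FROM tickets a
INNER JOIN agents b ON a.agent_id = b.id

Result:
title          | agent
---------------+------
Export error   | Dave 
Slow page load | Dave 
Off by one     | Dave 
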